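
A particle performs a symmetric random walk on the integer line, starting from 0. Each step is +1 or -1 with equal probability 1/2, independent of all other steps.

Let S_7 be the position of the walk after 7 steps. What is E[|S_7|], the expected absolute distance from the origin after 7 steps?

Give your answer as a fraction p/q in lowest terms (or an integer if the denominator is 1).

S_7 takes values m ≡ 1 (mod 2) with |m| ≤ 7; P(S_7=m) = C(7,(7+m)/2)/2^7.
Total paths: 2^7 = 128
Distribution: P(S=-7)=1/128, P(S=-5)=7/128, P(S=-3)=21/128, P(S=-1)=35/128, P(S=1)=35/128, P(S=3)=21/128, P(S=5)=7/128, P(S=7)=1/128
E[|S_7|] = Σ_m |m|·P(S_7=m) = 280/128 = 35/16

Answer: 35/16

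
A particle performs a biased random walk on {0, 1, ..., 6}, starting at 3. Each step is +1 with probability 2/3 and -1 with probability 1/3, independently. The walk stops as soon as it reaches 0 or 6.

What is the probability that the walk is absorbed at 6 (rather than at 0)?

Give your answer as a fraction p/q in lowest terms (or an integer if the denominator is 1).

Answer: 8/9

Derivation:
Biased walk: p = 2/3, q = 1/3, r = q/p = 1/2
Gambler's ruin: P(hit 6 before 0 | start at 3) = (1 - r^a)/(1 - r^N)
r^3 = 1/8; r^6 = 1/64
P = (1 - 1/8) / (1 - 1/64) = 7/8 / 63/64 = 8/9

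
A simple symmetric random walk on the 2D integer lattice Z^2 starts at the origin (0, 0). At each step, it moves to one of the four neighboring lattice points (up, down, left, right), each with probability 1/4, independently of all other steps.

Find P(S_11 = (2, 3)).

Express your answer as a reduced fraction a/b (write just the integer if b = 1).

Answer: 38115/2097152

Derivation:
Let h be the number of horizontal steps (so 11-h are vertical). To end at (2,3) need (h+2)/2 right-steps and ((11-h)+3)/2 up-steps.
Sum over h with 2 ≤ h ≤ 8, h ≡ 0 (mod 2), 11-h ≡ 1 (mod 2):
h=2: C(11,2)·C(2,2)·C(9,6) = 55·1·84 = 4620
h=4: C(11,4)·C(4,3)·C(7,5) = 330·4·21 = 27720
h=6: C(11,6)·C(6,4)·C(5,4) = 462·15·5 = 34650
h=8: C(11,8)·C(8,5)·C(3,3) = 165·56·1 = 9240
Total favorable: 76230
Total paths: 4^11 = 4194304
P = 76230/4194304 = 38115/2097152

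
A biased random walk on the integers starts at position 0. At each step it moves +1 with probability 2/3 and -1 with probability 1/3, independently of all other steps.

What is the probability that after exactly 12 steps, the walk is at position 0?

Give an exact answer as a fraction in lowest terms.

To be at 0 after 12 steps: need exactly 6 steps of +1 and 6 of -1.
Number of such sequences: C(12,6) = 924
Each has probability (2/3)^6 · (1/3)^6 = 64/531441
P = 924 · 64/531441 = 19712/177147

Answer: 19712/177147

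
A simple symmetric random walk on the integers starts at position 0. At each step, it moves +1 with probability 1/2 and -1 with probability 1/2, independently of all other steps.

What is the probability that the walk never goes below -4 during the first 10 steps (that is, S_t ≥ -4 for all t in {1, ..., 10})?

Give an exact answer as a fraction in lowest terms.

Let f(t,s) = #length-t paths at position s with S_1..S_t all ≥ -4.
f(t,s) = f(t-1,s-1) + f(t-1,s+1) for s ≥ -4; f(t,s) = 0 for s < -4.
t=0: f(0,0)=1
t=1: f(1,-1)=1 f(1,1)=1
t=2: f(2,-2)=1 f(2,0)=2 f(2,2)=1
t=3: f(3,-3)=1 f(3,-1)=3 f(3,1)=3 f(3,3)=1
t=4: f(4,-4)=1 f(4,-2)=4 f(4,0)=6 f(4,2)=4 f(4,4)=1
t=5: f(5,-3)=5 f(5,-1)=10 f(5,1)=10 f(5,3)=5 f(5,5)=1
t=6: f(6,-4)=5 f(6,-2)=15 f(6,0)=20 f(6,2)=15 f(6,4)=6 f(6,6)=1
t=7: f(7,-3)=20 f(7,-1)=35 f(7,1)=35 f(7,3)=21 f(7,5)=7 f(7,7)=1
t=8: f(8,-4)=20 f(8,-2)=55 f(8,0)=70 f(8,2)=56 f(8,4)=28 f(8,6)=8 f(8,8)=1
t=9: f(9,-3)=75 f(9,-1)=125 f(9,1)=126 f(9,3)=84 f(9,5)=36 f(9,7)=9 f(9,9)=1
t=10: f(10,-4)=75 f(10,-2)=200 f(10,0)=251 f(10,2)=210 f(10,4)=120 f(10,6)=45 f(10,8)=10 f(10,10)=1
Σ_s f(10,s) = 912
P = 912/1024 = 57/64

Answer: 57/64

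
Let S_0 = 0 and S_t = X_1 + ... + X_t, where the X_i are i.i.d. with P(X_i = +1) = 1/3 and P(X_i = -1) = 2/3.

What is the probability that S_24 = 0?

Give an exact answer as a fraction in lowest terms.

To be at 0 after 24 steps: need exactly 12 steps of +1 and 12 of -1.
Number of such sequences: C(24,12) = 2704156
Each has probability (1/3)^12 · (2/3)^12 = 4096/282429536481
P = 2704156 · 4096/282429536481 = 11076222976/282429536481

Answer: 11076222976/282429536481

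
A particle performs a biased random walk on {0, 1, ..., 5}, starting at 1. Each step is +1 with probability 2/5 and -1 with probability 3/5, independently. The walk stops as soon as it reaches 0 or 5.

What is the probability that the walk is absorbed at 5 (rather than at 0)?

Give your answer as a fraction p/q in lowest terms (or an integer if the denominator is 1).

Biased walk: p = 2/5, q = 3/5, r = q/p = 3/2
Gambler's ruin: P(hit 5 before 0 | start at 1) = (1 - r^a)/(1 - r^N)
r^1 = 3/2; r^5 = 243/32
P = (1 - 3/2) / (1 - 243/32) = -1/2 / -211/32 = 16/211

Answer: 16/211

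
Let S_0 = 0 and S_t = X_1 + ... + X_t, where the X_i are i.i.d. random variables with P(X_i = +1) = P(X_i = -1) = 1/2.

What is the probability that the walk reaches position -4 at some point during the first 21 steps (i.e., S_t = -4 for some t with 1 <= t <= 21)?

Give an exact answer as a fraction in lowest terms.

Answer: 200965/524288

Derivation:
Count via complement. Let g(t,s) = #length-t paths at position s with S_1..S_t all ≠ -4.
g(t,s) = g(t-1,s-1) + g(t-1,s+1) for s ≠ -4; g(t,-4) = 0.
t=0: g(0,0)=1
t=1: g(1,-1)=1 g(1,1)=1
t=2: g(2,-2)=1 g(2,0)=2 g(2,2)=1
t=3: g(3,-3)=1 g(3,-1)=3 g(3,1)=3 g(3,3)=1
t=4: g(4,-2)=4 g(4,0)=6 g(4,2)=4 g(4,4)=1
t=5: g(5,-3)=4 g(5,-1)=10 g(5,1)=10 g(5,3)=5 g(5,5)=1
t=6: g(6,-2)=14 g(6,0)=20 g(6,2)=15 g(6,4)=6 g(6,6)=1
t=7: g(7,-3)=14 g(7,-1)=34 g(7,1)=35 g(7,3)=21 g(7,5)=7 g(7,7)=1
t=8: g(8,-2)=48 g(8,0)=69 g(8,2)=56 g(8,4)=28 g(8,6)=8 g(8,8)=1
t=9: g(9,-3)=48 g(9,-1)=117 g(9,1)=125 g(9,3)=84 g(9,5)=36 g(9,7)=9 g(9,9)=1
t=10: g(10,-2)=165 g(10,0)=242 g(10,2)=209 g(10,4)=120 g(10,6)=45 g(10,8)=10 g(10,10)=1
t=11: g(11,-3)=165 g(11,-1)=407 g(11,1)=451 g(11,3)=329 g(11,5)=165 g(11,7)=55 g(11,9)=11 g(11,11)=1
t=12: g(12,-2)=572 g(12,0)=858 g(12,2)=780 g(12,4)=494 g(12,6)=220 g(12,8)=66 g(12,10)=12 g(12,12)=1
t=13: g(13,-3)=572 g(13,-1)=1430 g(13,1)=1638 g(13,3)=1274 g(13,5)=714 g(13,7)=286 g(13,9)=78 g(13,11)=13 g(13,13)=1
t=14: g(14,-2)=2002 g(14,0)=3068 g(14,2)=2912 g(14,4)=1988 g(14,6)=1000 g(14,8)=364 g(14,10)=91 g(14,12)=14 g(14,14)=1
t=15: g(15,-3)=2002 g(15,-1)=5070 g(15,1)=5980 g(15,3)=4900 g(15,5)=2988 g(15,7)=1364 g(15,9)=455 g(15,11)=105 g(15,13)=15 g(15,15)=1
t=16: g(16,-2)=7072 g(16,0)=11050 g(16,2)=10880 g(16,4)=7888 g(16,6)=4352 g(16,8)=1819 g(16,10)=560 g(16,12)=120 g(16,14)=16 g(16,16)=1
t=17: g(17,-3)=7072 g(17,-1)=18122 g(17,1)=21930 g(17,3)=18768 g(17,5)=12240 g(17,7)=6171 g(17,9)=2379 g(17,11)=680 g(17,13)=136 g(17,15)=17 g(17,17)=1
t=18: g(18,-2)=25194 g(18,0)=40052 g(18,2)=40698 g(18,4)=31008 g(18,6)=18411 g(18,8)=8550 g(18,10)=3059 g(18,12)=816 g(18,14)=153 g(18,16)=18 g(18,18)=1
t=19: g(19,-3)=25194 g(19,-1)=65246 g(19,1)=80750 g(19,3)=71706 g(19,5)=49419 g(19,7)=26961 g(19,9)=11609 g(19,11)=3875 g(19,13)=969 g(19,15)=171 g(19,17)=19 g(19,19)=1
t=20: g(20,-2)=90440 g(20,0)=145996 g(20,2)=152456 g(20,4)=121125 g(20,6)=76380 g(20,8)=38570 g(20,10)=15484 g(20,12)=4844 g(20,14)=1140 g(20,16)=190 g(20,18)=20 g(20,20)=1
t=21: g(21,-3)=90440 g(21,-1)=236436 g(21,1)=298452 g(21,3)=273581 g(21,5)=197505 g(21,7)=114950 g(21,9)=54054 g(21,11)=20328 g(21,13)=5984 g(21,15)=1330 g(21,17)=210 g(21,19)=21 g(21,21)=1
Paths never hitting -4: Σ_s g(21,s) = 1293292
Paths hitting -4: 2^21 - 1293292 = 803860
P = 803860/2097152 = 200965/524288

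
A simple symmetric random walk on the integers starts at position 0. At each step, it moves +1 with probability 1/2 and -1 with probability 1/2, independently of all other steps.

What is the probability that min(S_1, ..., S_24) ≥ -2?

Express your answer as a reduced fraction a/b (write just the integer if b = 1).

Let f(t,s) = #length-t paths at position s with S_1..S_t all ≥ -2.
f(t,s) = f(t-1,s-1) + f(t-1,s+1) for s ≥ -2; f(t,s) = 0 for s < -2.
t=0: f(0,0)=1
t=1: f(1,-1)=1 f(1,1)=1
t=2: f(2,-2)=1 f(2,0)=2 f(2,2)=1
t=3: f(3,-1)=3 f(3,1)=3 f(3,3)=1
t=4: f(4,-2)=3 f(4,0)=6 f(4,2)=4 f(4,4)=1
t=5: f(5,-1)=9 f(5,1)=10 f(5,3)=5 f(5,5)=1
t=6: f(6,-2)=9 f(6,0)=19 f(6,2)=15 f(6,4)=6 f(6,6)=1
t=7: f(7,-1)=28 f(7,1)=34 f(7,3)=21 f(7,5)=7 f(7,7)=1
t=8: f(8,-2)=28 f(8,0)=62 f(8,2)=55 f(8,4)=28 f(8,6)=8 f(8,8)=1
t=9: f(9,-1)=90 f(9,1)=117 f(9,3)=83 f(9,5)=36 f(9,7)=9 f(9,9)=1
t=10: f(10,-2)=90 f(10,0)=207 f(10,2)=200 f(10,4)=119 f(10,6)=45 f(10,8)=10 f(10,10)=1
t=11: f(11,-1)=297 f(11,1)=407 f(11,3)=319 f(11,5)=164 f(11,7)=55 f(11,9)=11 f(11,11)=1
t=12: f(12,-2)=297 f(12,0)=704 f(12,2)=726 f(12,4)=483 f(12,6)=219 f(12,8)=66 f(12,10)=12 f(12,12)=1
t=13: f(13,-1)=1001 f(13,1)=1430 f(13,3)=1209 f(13,5)=702 f(13,7)=285 f(13,9)=78 f(13,11)=13 f(13,13)=1
t=14: f(14,-2)=1001 f(14,0)=2431 f(14,2)=2639 f(14,4)=1911 f(14,6)=987 f(14,8)=363 f(14,10)=91 f(14,12)=14 f(14,14)=1
t=15: f(15,-1)=3432 f(15,1)=5070 f(15,3)=4550 f(15,5)=2898 f(15,7)=1350 f(15,9)=454 f(15,11)=105 f(15,13)=15 f(15,15)=1
t=16: f(16,-2)=3432 f(16,0)=8502 f(16,2)=9620 f(16,4)=7448 f(16,6)=4248 f(16,8)=1804 f(16,10)=559 f(16,12)=120 f(16,14)=16 f(16,16)=1
t=17: f(17,-1)=11934 f(17,1)=18122 f(17,3)=17068 f(17,5)=11696 f(17,7)=6052 f(17,9)=2363 f(17,11)=679 f(17,13)=136 f(17,15)=17 f(17,17)=1
t=18: f(18,-2)=11934 f(18,0)=30056 f(18,2)=35190 f(18,4)=28764 f(18,6)=17748 f(18,8)=8415 f(18,10)=3042 f(18,12)=815 f(18,14)=153 f(18,16)=18 f(18,18)=1
t=19: f(19,-1)=41990 f(19,1)=65246 f(19,3)=63954 f(19,5)=46512 f(19,7)=26163 f(19,9)=11457 f(19,11)=3857 f(19,13)=968 f(19,15)=171 f(19,17)=19 f(19,19)=1
t=20: f(20,-2)=41990 f(20,0)=107236 f(20,2)=129200 f(20,4)=110466 f(20,6)=72675 f(20,8)=37620 f(20,10)=15314 f(20,12)=4825 f(20,14)=1139 f(20,16)=190 f(20,18)=20 f(20,20)=1
t=21: f(21,-1)=149226 f(21,1)=236436 f(21,3)=239666 f(21,5)=183141 f(21,7)=110295 f(21,9)=52934 f(21,11)=20139 f(21,13)=5964 f(21,15)=1329 f(21,17)=210 f(21,19)=21 f(21,21)=1
t=22: f(22,-2)=149226 f(22,0)=385662 f(22,2)=476102 f(22,4)=422807 f(22,6)=293436 f(22,8)=163229 f(22,10)=73073 f(22,12)=26103 f(22,14)=7293 f(22,16)=1539 f(22,18)=231 f(22,20)=22 f(22,22)=1
t=23: f(23,-1)=534888 f(23,1)=861764 f(23,3)=898909 f(23,5)=716243 f(23,7)=456665 f(23,9)=236302 f(23,11)=99176 f(23,13)=33396 f(23,15)=8832 f(23,17)=1770 f(23,19)=253 f(23,21)=23 f(23,23)=1
t=24: f(24,-2)=534888 f(24,0)=1396652 f(24,2)=1760673 f(24,4)=1615152 f(24,6)=1172908 f(24,8)=692967 f(24,10)=335478 f(24,12)=132572 f(24,14)=42228 f(24,16)=10602 f(24,18)=2023 f(24,20)=276 f(24,22)=24 f(24,24)=1
Σ_s f(24,s) = 7696444
P = 7696444/16777216 = 1924111/4194304

Answer: 1924111/4194304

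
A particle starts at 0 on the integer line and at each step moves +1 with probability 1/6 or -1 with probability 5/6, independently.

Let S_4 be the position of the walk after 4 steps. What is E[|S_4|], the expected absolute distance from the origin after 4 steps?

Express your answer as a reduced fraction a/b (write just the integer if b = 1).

Answer: 443/162

Derivation:
S_4 takes values m ≡ 0 (mod 2) with |m| ≤ 4; P(S_4=m) = C(4,(4+m)/2) · (1/6)^((4+m)/2) · (5/6)^((4-m)/2).
Distribution: P(S=-4)=625/1296, P(S=-2)=125/324, P(S=0)=25/216, P(S=2)=5/324, P(S=4)=1/1296
E[|S_4|] = Σ_m |m|·P(S_4=m) = 443/162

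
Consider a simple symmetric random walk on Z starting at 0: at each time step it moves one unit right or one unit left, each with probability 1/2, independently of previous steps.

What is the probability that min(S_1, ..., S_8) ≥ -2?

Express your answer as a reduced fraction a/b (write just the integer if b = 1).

Let f(t,s) = #length-t paths at position s with S_1..S_t all ≥ -2.
f(t,s) = f(t-1,s-1) + f(t-1,s+1) for s ≥ -2; f(t,s) = 0 for s < -2.
t=0: f(0,0)=1
t=1: f(1,-1)=1 f(1,1)=1
t=2: f(2,-2)=1 f(2,0)=2 f(2,2)=1
t=3: f(3,-1)=3 f(3,1)=3 f(3,3)=1
t=4: f(4,-2)=3 f(4,0)=6 f(4,2)=4 f(4,4)=1
t=5: f(5,-1)=9 f(5,1)=10 f(5,3)=5 f(5,5)=1
t=6: f(6,-2)=9 f(6,0)=19 f(6,2)=15 f(6,4)=6 f(6,6)=1
t=7: f(7,-1)=28 f(7,1)=34 f(7,3)=21 f(7,5)=7 f(7,7)=1
t=8: f(8,-2)=28 f(8,0)=62 f(8,2)=55 f(8,4)=28 f(8,6)=8 f(8,8)=1
Σ_s f(8,s) = 182
P = 182/256 = 91/128

Answer: 91/128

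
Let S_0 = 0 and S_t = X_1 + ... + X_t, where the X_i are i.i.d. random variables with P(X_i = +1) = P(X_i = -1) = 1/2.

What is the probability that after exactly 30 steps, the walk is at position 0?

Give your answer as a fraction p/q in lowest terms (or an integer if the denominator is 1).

Answer: 9694845/67108864

Derivation:
To return to 0 after 30 steps: need exactly 15 steps of +1 and 15 of -1.
Favorable paths: C(30,15) = 155117520
Total paths: 2^30 = 1073741824
P = 155117520/1073741824 = 9694845/67108864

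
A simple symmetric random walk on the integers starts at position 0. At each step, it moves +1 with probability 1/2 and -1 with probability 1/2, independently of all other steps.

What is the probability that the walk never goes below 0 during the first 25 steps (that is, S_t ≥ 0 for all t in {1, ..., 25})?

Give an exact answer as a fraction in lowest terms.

Answer: 1300075/8388608

Derivation:
Let f(t,s) = #length-t paths at position s with S_1..S_t all ≥ 0.
f(t,s) = f(t-1,s-1) + f(t-1,s+1) for s ≥ 0; f(t,s) = 0 for s < 0.
t=0: f(0,0)=1
t=1: f(1,1)=1
t=2: f(2,0)=1 f(2,2)=1
t=3: f(3,1)=2 f(3,3)=1
t=4: f(4,0)=2 f(4,2)=3 f(4,4)=1
t=5: f(5,1)=5 f(5,3)=4 f(5,5)=1
t=6: f(6,0)=5 f(6,2)=9 f(6,4)=5 f(6,6)=1
t=7: f(7,1)=14 f(7,3)=14 f(7,5)=6 f(7,7)=1
t=8: f(8,0)=14 f(8,2)=28 f(8,4)=20 f(8,6)=7 f(8,8)=1
t=9: f(9,1)=42 f(9,3)=48 f(9,5)=27 f(9,7)=8 f(9,9)=1
t=10: f(10,0)=42 f(10,2)=90 f(10,4)=75 f(10,6)=35 f(10,8)=9 f(10,10)=1
t=11: f(11,1)=132 f(11,3)=165 f(11,5)=110 f(11,7)=44 f(11,9)=10 f(11,11)=1
t=12: f(12,0)=132 f(12,2)=297 f(12,4)=275 f(12,6)=154 f(12,8)=54 f(12,10)=11 f(12,12)=1
t=13: f(13,1)=429 f(13,3)=572 f(13,5)=429 f(13,7)=208 f(13,9)=65 f(13,11)=12 f(13,13)=1
t=14: f(14,0)=429 f(14,2)=1001 f(14,4)=1001 f(14,6)=637 f(14,8)=273 f(14,10)=77 f(14,12)=13 f(14,14)=1
t=15: f(15,1)=1430 f(15,3)=2002 f(15,5)=1638 f(15,7)=910 f(15,9)=350 f(15,11)=90 f(15,13)=14 f(15,15)=1
t=16: f(16,0)=1430 f(16,2)=3432 f(16,4)=3640 f(16,6)=2548 f(16,8)=1260 f(16,10)=440 f(16,12)=104 f(16,14)=15 f(16,16)=1
t=17: f(17,1)=4862 f(17,3)=7072 f(17,5)=6188 f(17,7)=3808 f(17,9)=1700 f(17,11)=544 f(17,13)=119 f(17,15)=16 f(17,17)=1
t=18: f(18,0)=4862 f(18,2)=11934 f(18,4)=13260 f(18,6)=9996 f(18,8)=5508 f(18,10)=2244 f(18,12)=663 f(18,14)=135 f(18,16)=17 f(18,18)=1
t=19: f(19,1)=16796 f(19,3)=25194 f(19,5)=23256 f(19,7)=15504 f(19,9)=7752 f(19,11)=2907 f(19,13)=798 f(19,15)=152 f(19,17)=18 f(19,19)=1
t=20: f(20,0)=16796 f(20,2)=41990 f(20,4)=48450 f(20,6)=38760 f(20,8)=23256 f(20,10)=10659 f(20,12)=3705 f(20,14)=950 f(20,16)=170 f(20,18)=19 f(20,20)=1
t=21: f(21,1)=58786 f(21,3)=90440 f(21,5)=87210 f(21,7)=62016 f(21,9)=33915 f(21,11)=14364 f(21,13)=4655 f(21,15)=1120 f(21,17)=189 f(21,19)=20 f(21,21)=1
t=22: f(22,0)=58786 f(22,2)=149226 f(22,4)=177650 f(22,6)=149226 f(22,8)=95931 f(22,10)=48279 f(22,12)=19019 f(22,14)=5775 f(22,16)=1309 f(22,18)=209 f(22,20)=21 f(22,22)=1
t=23: f(23,1)=208012 f(23,3)=326876 f(23,5)=326876 f(23,7)=245157 f(23,9)=144210 f(23,11)=67298 f(23,13)=24794 f(23,15)=7084 f(23,17)=1518 f(23,19)=230 f(23,21)=22 f(23,23)=1
t=24: f(24,0)=208012 f(24,2)=534888 f(24,4)=653752 f(24,6)=572033 f(24,8)=389367 f(24,10)=211508 f(24,12)=92092 f(24,14)=31878 f(24,16)=8602 f(24,18)=1748 f(24,20)=252 f(24,22)=23 f(24,24)=1
t=25: f(25,1)=742900 f(25,3)=1188640 f(25,5)=1225785 f(25,7)=961400 f(25,9)=600875 f(25,11)=303600 f(25,13)=123970 f(25,15)=40480 f(25,17)=10350 f(25,19)=2000 f(25,21)=275 f(25,23)=24 f(25,25)=1
Σ_s f(25,s) = 5200300
P = 5200300/33554432 = 1300075/8388608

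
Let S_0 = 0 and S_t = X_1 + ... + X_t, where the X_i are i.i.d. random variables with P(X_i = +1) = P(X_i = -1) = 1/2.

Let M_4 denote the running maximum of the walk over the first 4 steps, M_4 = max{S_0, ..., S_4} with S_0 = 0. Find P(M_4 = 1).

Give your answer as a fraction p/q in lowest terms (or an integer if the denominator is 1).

Let M_4 = max(S_0,...,S_4). Use the reflection principle: for j ≥ 1, #{paths with M_4 ≥ j} = #{S_4 ≥ j} + #{S_4 ≥ j+1}.
By reflection, #{M_4 ≥ 1} = #{S_4 ≥ 1} + #{S_4 ≥ 2} = 5 + 5 = 10.
#{M_4 ≥ 2} = #{S_4 ≥ 2} + #{S_4 ≥ 3} = 5 + 1 = 6.
#{M_4 = 1} = 10 - 6 = 4.
P(M_4 = 1) = 4/16 = 1/4

Answer: 1/4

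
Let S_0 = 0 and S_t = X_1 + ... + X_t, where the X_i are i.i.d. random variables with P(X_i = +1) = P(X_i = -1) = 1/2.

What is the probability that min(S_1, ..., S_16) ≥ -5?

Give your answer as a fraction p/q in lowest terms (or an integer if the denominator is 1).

Let f(t,s) = #length-t paths at position s with S_1..S_t all ≥ -5.
f(t,s) = f(t-1,s-1) + f(t-1,s+1) for s ≥ -5; f(t,s) = 0 for s < -5.
t=0: f(0,0)=1
t=1: f(1,-1)=1 f(1,1)=1
t=2: f(2,-2)=1 f(2,0)=2 f(2,2)=1
t=3: f(3,-3)=1 f(3,-1)=3 f(3,1)=3 f(3,3)=1
t=4: f(4,-4)=1 f(4,-2)=4 f(4,0)=6 f(4,2)=4 f(4,4)=1
t=5: f(5,-5)=1 f(5,-3)=5 f(5,-1)=10 f(5,1)=10 f(5,3)=5 f(5,5)=1
t=6: f(6,-4)=6 f(6,-2)=15 f(6,0)=20 f(6,2)=15 f(6,4)=6 f(6,6)=1
t=7: f(7,-5)=6 f(7,-3)=21 f(7,-1)=35 f(7,1)=35 f(7,3)=21 f(7,5)=7 f(7,7)=1
t=8: f(8,-4)=27 f(8,-2)=56 f(8,0)=70 f(8,2)=56 f(8,4)=28 f(8,6)=8 f(8,8)=1
t=9: f(9,-5)=27 f(9,-3)=83 f(9,-1)=126 f(9,1)=126 f(9,3)=84 f(9,5)=36 f(9,7)=9 f(9,9)=1
t=10: f(10,-4)=110 f(10,-2)=209 f(10,0)=252 f(10,2)=210 f(10,4)=120 f(10,6)=45 f(10,8)=10 f(10,10)=1
t=11: f(11,-5)=110 f(11,-3)=319 f(11,-1)=461 f(11,1)=462 f(11,3)=330 f(11,5)=165 f(11,7)=55 f(11,9)=11 f(11,11)=1
t=12: f(12,-4)=429 f(12,-2)=780 f(12,0)=923 f(12,2)=792 f(12,4)=495 f(12,6)=220 f(12,8)=66 f(12,10)=12 f(12,12)=1
t=13: f(13,-5)=429 f(13,-3)=1209 f(13,-1)=1703 f(13,1)=1715 f(13,3)=1287 f(13,5)=715 f(13,7)=286 f(13,9)=78 f(13,11)=13 f(13,13)=1
t=14: f(14,-4)=1638 f(14,-2)=2912 f(14,0)=3418 f(14,2)=3002 f(14,4)=2002 f(14,6)=1001 f(14,8)=364 f(14,10)=91 f(14,12)=14 f(14,14)=1
t=15: f(15,-5)=1638 f(15,-3)=4550 f(15,-1)=6330 f(15,1)=6420 f(15,3)=5004 f(15,5)=3003 f(15,7)=1365 f(15,9)=455 f(15,11)=105 f(15,13)=15 f(15,15)=1
t=16: f(16,-4)=6188 f(16,-2)=10880 f(16,0)=12750 f(16,2)=11424 f(16,4)=8007 f(16,6)=4368 f(16,8)=1820 f(16,10)=560 f(16,12)=120 f(16,14)=16 f(16,16)=1
Σ_s f(16,s) = 56134
P = 56134/65536 = 28067/32768

Answer: 28067/32768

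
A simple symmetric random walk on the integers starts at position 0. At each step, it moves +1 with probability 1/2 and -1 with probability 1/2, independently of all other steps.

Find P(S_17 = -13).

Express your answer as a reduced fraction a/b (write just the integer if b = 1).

Answer: 17/16384

Derivation:
To reach position -13 after 17 steps: need 2 steps of +1 and 15 of -1.
Favorable paths: C(17,2) = 136
Total paths: 2^17 = 131072
P = 136/131072 = 17/16384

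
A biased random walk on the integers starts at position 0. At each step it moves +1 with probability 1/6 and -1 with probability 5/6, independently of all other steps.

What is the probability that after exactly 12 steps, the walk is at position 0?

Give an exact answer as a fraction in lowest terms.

To be at 0 after 12 steps: need exactly 6 steps of +1 and 6 of -1.
Number of such sequences: C(12,6) = 924
Each has probability (1/6)^6 · (5/6)^6 = 15625/2176782336
P = 924 · 15625/2176782336 = 1203125/181398528

Answer: 1203125/181398528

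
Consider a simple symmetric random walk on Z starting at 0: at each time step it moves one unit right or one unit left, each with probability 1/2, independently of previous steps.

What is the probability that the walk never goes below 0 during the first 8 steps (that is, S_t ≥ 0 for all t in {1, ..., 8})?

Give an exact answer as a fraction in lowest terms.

Answer: 35/128

Derivation:
Let f(t,s) = #length-t paths at position s with S_1..S_t all ≥ 0.
f(t,s) = f(t-1,s-1) + f(t-1,s+1) for s ≥ 0; f(t,s) = 0 for s < 0.
t=0: f(0,0)=1
t=1: f(1,1)=1
t=2: f(2,0)=1 f(2,2)=1
t=3: f(3,1)=2 f(3,3)=1
t=4: f(4,0)=2 f(4,2)=3 f(4,4)=1
t=5: f(5,1)=5 f(5,3)=4 f(5,5)=1
t=6: f(6,0)=5 f(6,2)=9 f(6,4)=5 f(6,6)=1
t=7: f(7,1)=14 f(7,3)=14 f(7,5)=6 f(7,7)=1
t=8: f(8,0)=14 f(8,2)=28 f(8,4)=20 f(8,6)=7 f(8,8)=1
Σ_s f(8,s) = 70
P = 70/256 = 35/128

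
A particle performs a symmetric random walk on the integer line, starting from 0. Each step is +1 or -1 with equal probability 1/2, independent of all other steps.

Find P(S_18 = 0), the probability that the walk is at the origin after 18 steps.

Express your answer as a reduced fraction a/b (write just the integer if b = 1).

To return to 0 after 18 steps: need exactly 9 steps of +1 and 9 of -1.
Favorable paths: C(18,9) = 48620
Total paths: 2^18 = 262144
P = 48620/262144 = 12155/65536

Answer: 12155/65536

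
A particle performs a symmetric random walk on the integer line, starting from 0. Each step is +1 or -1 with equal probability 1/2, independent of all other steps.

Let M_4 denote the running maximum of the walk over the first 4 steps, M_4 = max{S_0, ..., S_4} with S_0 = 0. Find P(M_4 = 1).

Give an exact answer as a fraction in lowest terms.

Let M_4 = max(S_0,...,S_4). Use the reflection principle: for j ≥ 1, #{paths with M_4 ≥ j} = #{S_4 ≥ j} + #{S_4 ≥ j+1}.
By reflection, #{M_4 ≥ 1} = #{S_4 ≥ 1} + #{S_4 ≥ 2} = 5 + 5 = 10.
#{M_4 ≥ 2} = #{S_4 ≥ 2} + #{S_4 ≥ 3} = 5 + 1 = 6.
#{M_4 = 1} = 10 - 6 = 4.
P(M_4 = 1) = 4/16 = 1/4

Answer: 1/4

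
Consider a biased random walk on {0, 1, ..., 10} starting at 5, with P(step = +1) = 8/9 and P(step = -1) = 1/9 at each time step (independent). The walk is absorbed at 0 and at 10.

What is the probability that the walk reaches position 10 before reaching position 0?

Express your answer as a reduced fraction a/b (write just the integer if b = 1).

Answer: 32768/32769

Derivation:
Biased walk: p = 8/9, q = 1/9, r = q/p = 1/8
Gambler's ruin: P(hit 10 before 0 | start at 5) = (1 - r^a)/(1 - r^N)
r^5 = 1/32768; r^10 = 1/1073741824
P = (1 - 1/32768) / (1 - 1/1073741824) = 32767/32768 / 1073741823/1073741824 = 32768/32769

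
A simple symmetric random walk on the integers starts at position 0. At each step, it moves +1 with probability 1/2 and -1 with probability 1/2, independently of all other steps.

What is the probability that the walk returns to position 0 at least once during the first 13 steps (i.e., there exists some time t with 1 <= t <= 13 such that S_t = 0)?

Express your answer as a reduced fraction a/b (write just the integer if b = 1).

Count via complement. Let g(t,s) = #length-t paths at position s with S_1..S_t all ≠ 0.
g(t,s) = g(t-1,s-1) + g(t-1,s+1) for s ≠ 0; g(t,0) = 0.
t=0: g(0,0)=1
t=1: g(1,-1)=1 g(1,1)=1
t=2: g(2,-2)=1 g(2,2)=1
t=3: g(3,-3)=1 g(3,-1)=1 g(3,1)=1 g(3,3)=1
t=4: g(4,-4)=1 g(4,-2)=2 g(4,2)=2 g(4,4)=1
t=5: g(5,-5)=1 g(5,-3)=3 g(5,-1)=2 g(5,1)=2 g(5,3)=3 g(5,5)=1
t=6: g(6,-6)=1 g(6,-4)=4 g(6,-2)=5 g(6,2)=5 g(6,4)=4 g(6,6)=1
t=7: g(7,-7)=1 g(7,-5)=5 g(7,-3)=9 g(7,-1)=5 g(7,1)=5 g(7,3)=9 g(7,5)=5 g(7,7)=1
t=8: g(8,-8)=1 g(8,-6)=6 g(8,-4)=14 g(8,-2)=14 g(8,2)=14 g(8,4)=14 g(8,6)=6 g(8,8)=1
t=9: g(9,-9)=1 g(9,-7)=7 g(9,-5)=20 g(9,-3)=28 g(9,-1)=14 g(9,1)=14 g(9,3)=28 g(9,5)=20 g(9,7)=7 g(9,9)=1
t=10: g(10,-10)=1 g(10,-8)=8 g(10,-6)=27 g(10,-4)=48 g(10,-2)=42 g(10,2)=42 g(10,4)=48 g(10,6)=27 g(10,8)=8 g(10,10)=1
t=11: g(11,-11)=1 g(11,-9)=9 g(11,-7)=35 g(11,-5)=75 g(11,-3)=90 g(11,-1)=42 g(11,1)=42 g(11,3)=90 g(11,5)=75 g(11,7)=35 g(11,9)=9 g(11,11)=1
t=12: g(12,-12)=1 g(12,-10)=10 g(12,-8)=44 g(12,-6)=110 g(12,-4)=165 g(12,-2)=132 g(12,2)=132 g(12,4)=165 g(12,6)=110 g(12,8)=44 g(12,10)=10 g(12,12)=1
t=13: g(13,-13)=1 g(13,-11)=11 g(13,-9)=54 g(13,-7)=154 g(13,-5)=275 g(13,-3)=297 g(13,-1)=132 g(13,1)=132 g(13,3)=297 g(13,5)=275 g(13,7)=154 g(13,9)=54 g(13,11)=11 g(13,13)=1
Paths never hitting 0: Σ_s g(13,s) = 1848
Paths hitting 0: 2^13 - 1848 = 6344
P = 6344/8192 = 793/1024

Answer: 793/1024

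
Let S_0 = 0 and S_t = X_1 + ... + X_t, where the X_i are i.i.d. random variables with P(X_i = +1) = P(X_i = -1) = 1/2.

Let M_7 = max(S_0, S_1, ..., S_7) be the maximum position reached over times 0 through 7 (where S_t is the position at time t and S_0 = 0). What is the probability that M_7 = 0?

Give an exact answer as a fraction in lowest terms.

Answer: 35/128

Derivation:
Let M_7 = max(S_0,...,S_7). Use the reflection principle: for j ≥ 1, #{paths with M_7 ≥ j} = #{S_7 ≥ j} + #{S_7 ≥ j+1}.
P(M_7 ≥ 0) = 1 since S_0 = 0, so #{M_7 ≥ 0} = 128.
#{M_7 ≥ 1} = #{S_7 ≥ 1} + #{S_7 ≥ 2} = 64 + 29 = 93.
#{M_7 = 0} = 128 - 93 = 35.
P(M_7 = 0) = 35/128 = 35/128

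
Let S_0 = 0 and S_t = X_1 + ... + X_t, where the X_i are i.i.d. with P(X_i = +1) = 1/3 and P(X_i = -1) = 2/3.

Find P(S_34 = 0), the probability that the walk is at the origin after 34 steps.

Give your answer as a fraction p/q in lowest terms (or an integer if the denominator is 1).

Answer: 11328534609920/617673396283947

Derivation:
To be at 0 after 34 steps: need exactly 17 steps of +1 and 17 of -1.
Number of such sequences: C(34,17) = 2333606220
Each has probability (1/3)^17 · (2/3)^17 = 131072/16677181699666569
P = 2333606220 · 131072/16677181699666569 = 11328534609920/617673396283947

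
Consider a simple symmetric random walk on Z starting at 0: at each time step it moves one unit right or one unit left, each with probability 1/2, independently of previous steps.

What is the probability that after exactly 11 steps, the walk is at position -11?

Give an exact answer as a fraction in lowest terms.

Answer: 1/2048

Derivation:
To reach position -11 after 11 steps: need 0 steps of +1 and 11 of -1.
Favorable paths: C(11,0) = 1
Total paths: 2^11 = 2048
P = 1/2048 = 1/2048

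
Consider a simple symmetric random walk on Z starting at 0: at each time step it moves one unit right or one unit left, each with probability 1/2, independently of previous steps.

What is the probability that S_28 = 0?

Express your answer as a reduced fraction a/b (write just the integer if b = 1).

To return to 0 after 28 steps: need exactly 14 steps of +1 and 14 of -1.
Favorable paths: C(28,14) = 40116600
Total paths: 2^28 = 268435456
P = 40116600/268435456 = 5014575/33554432

Answer: 5014575/33554432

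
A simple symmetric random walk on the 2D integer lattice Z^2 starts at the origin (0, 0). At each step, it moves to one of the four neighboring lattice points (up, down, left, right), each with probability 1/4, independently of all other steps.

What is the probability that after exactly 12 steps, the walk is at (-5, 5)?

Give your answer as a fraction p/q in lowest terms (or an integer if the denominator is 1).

Let h be the number of horizontal steps (so 12-h are vertical). To end at (-5,5) need (h-5)/2 right-steps and ((12-h)+5)/2 up-steps.
Sum over h with 5 ≤ h ≤ 7, h ≡ 1 (mod 2), 12-h ≡ 1 (mod 2):
h=5: C(12,5)·C(5,0)·C(7,6) = 792·1·7 = 5544
h=7: C(12,7)·C(7,1)·C(5,5) = 792·7·1 = 5544
Total favorable: 11088
Total paths: 4^12 = 16777216
P = 11088/16777216 = 693/1048576

Answer: 693/1048576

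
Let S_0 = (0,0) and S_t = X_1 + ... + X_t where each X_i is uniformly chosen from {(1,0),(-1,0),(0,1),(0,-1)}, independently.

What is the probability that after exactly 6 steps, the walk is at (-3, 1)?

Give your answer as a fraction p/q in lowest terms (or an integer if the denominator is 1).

Let h be the number of horizontal steps (so 6-h are vertical). To end at (-3,1) need (h-3)/2 right-steps and ((6-h)+1)/2 up-steps.
Sum over h with 3 ≤ h ≤ 5, h ≡ 1 (mod 2), 6-h ≡ 1 (mod 2):
h=3: C(6,3)·C(3,0)·C(3,2) = 20·1·3 = 60
h=5: C(6,5)·C(5,1)·C(1,1) = 6·5·1 = 30
Total favorable: 90
Total paths: 4^6 = 4096
P = 90/4096 = 45/2048

Answer: 45/2048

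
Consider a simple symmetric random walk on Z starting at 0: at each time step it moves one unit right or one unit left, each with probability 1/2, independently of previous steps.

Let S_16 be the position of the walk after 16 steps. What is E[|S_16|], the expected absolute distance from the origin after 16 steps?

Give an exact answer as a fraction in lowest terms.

S_16 takes values m ≡ 0 (mod 2) with |m| ≤ 16; P(S_16=m) = C(16,(16+m)/2)/2^16.
Total paths: 2^16 = 65536
Distribution: P(S=-16)=1/65536, P(S=-14)=16/65536, P(S=-12)=120/65536, P(S=-10)=560/65536, P(S=-8)=1820/65536, P(S=-6)=4368/65536, P(S=-4)=8008/65536, P(S=-2)=11440/65536, P(S=0)=12870/65536, P(S=2)=11440/65536, P(S=4)=8008/65536, P(S=6)=4368/65536, P(S=8)=1820/65536, P(S=10)=560/65536, P(S=12)=120/65536, P(S=14)=16/65536, P(S=16)=1/65536
E[|S_16|] = Σ_m |m|·P(S_16=m) = 205920/65536 = 6435/2048

Answer: 6435/2048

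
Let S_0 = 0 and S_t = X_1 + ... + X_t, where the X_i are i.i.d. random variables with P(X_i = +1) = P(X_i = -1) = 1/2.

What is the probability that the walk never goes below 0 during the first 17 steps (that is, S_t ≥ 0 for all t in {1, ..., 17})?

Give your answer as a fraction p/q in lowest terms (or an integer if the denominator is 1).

Let f(t,s) = #length-t paths at position s with S_1..S_t all ≥ 0.
f(t,s) = f(t-1,s-1) + f(t-1,s+1) for s ≥ 0; f(t,s) = 0 for s < 0.
t=0: f(0,0)=1
t=1: f(1,1)=1
t=2: f(2,0)=1 f(2,2)=1
t=3: f(3,1)=2 f(3,3)=1
t=4: f(4,0)=2 f(4,2)=3 f(4,4)=1
t=5: f(5,1)=5 f(5,3)=4 f(5,5)=1
t=6: f(6,0)=5 f(6,2)=9 f(6,4)=5 f(6,6)=1
t=7: f(7,1)=14 f(7,3)=14 f(7,5)=6 f(7,7)=1
t=8: f(8,0)=14 f(8,2)=28 f(8,4)=20 f(8,6)=7 f(8,8)=1
t=9: f(9,1)=42 f(9,3)=48 f(9,5)=27 f(9,7)=8 f(9,9)=1
t=10: f(10,0)=42 f(10,2)=90 f(10,4)=75 f(10,6)=35 f(10,8)=9 f(10,10)=1
t=11: f(11,1)=132 f(11,3)=165 f(11,5)=110 f(11,7)=44 f(11,9)=10 f(11,11)=1
t=12: f(12,0)=132 f(12,2)=297 f(12,4)=275 f(12,6)=154 f(12,8)=54 f(12,10)=11 f(12,12)=1
t=13: f(13,1)=429 f(13,3)=572 f(13,5)=429 f(13,7)=208 f(13,9)=65 f(13,11)=12 f(13,13)=1
t=14: f(14,0)=429 f(14,2)=1001 f(14,4)=1001 f(14,6)=637 f(14,8)=273 f(14,10)=77 f(14,12)=13 f(14,14)=1
t=15: f(15,1)=1430 f(15,3)=2002 f(15,5)=1638 f(15,7)=910 f(15,9)=350 f(15,11)=90 f(15,13)=14 f(15,15)=1
t=16: f(16,0)=1430 f(16,2)=3432 f(16,4)=3640 f(16,6)=2548 f(16,8)=1260 f(16,10)=440 f(16,12)=104 f(16,14)=15 f(16,16)=1
t=17: f(17,1)=4862 f(17,3)=7072 f(17,5)=6188 f(17,7)=3808 f(17,9)=1700 f(17,11)=544 f(17,13)=119 f(17,15)=16 f(17,17)=1
Σ_s f(17,s) = 24310
P = 24310/131072 = 12155/65536

Answer: 12155/65536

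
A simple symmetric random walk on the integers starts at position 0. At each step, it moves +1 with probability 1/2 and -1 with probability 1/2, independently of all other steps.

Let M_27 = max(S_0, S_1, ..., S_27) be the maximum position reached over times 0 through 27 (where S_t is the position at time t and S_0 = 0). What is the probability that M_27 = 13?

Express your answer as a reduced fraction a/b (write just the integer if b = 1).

Answer: 444015/67108864

Derivation:
Let M_27 = max(S_0,...,S_27). Use the reflection principle: for j ≥ 1, #{paths with M_27 ≥ j} = #{S_27 ≥ j} + #{S_27 ≥ j+1}.
By reflection, #{M_27 ≥ 13} = #{S_27 ≥ 13} + #{S_27 ≥ 14} = 1285624 + 397594 = 1683218.
#{M_27 ≥ 14} = #{S_27 ≥ 14} + #{S_27 ≥ 15} = 397594 + 397594 = 795188.
#{M_27 = 13} = 1683218 - 795188 = 888030.
P(M_27 = 13) = 888030/134217728 = 444015/67108864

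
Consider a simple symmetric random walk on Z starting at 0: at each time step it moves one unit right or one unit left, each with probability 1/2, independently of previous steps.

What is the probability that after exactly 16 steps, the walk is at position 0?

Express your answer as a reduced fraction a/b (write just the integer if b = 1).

To return to 0 after 16 steps: need exactly 8 steps of +1 and 8 of -1.
Favorable paths: C(16,8) = 12870
Total paths: 2^16 = 65536
P = 12870/65536 = 6435/32768

Answer: 6435/32768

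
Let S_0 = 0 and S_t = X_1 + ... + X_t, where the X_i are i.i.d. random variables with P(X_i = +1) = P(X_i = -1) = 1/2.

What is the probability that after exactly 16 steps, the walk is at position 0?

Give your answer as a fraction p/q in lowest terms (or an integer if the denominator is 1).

To return to 0 after 16 steps: need exactly 8 steps of +1 and 8 of -1.
Favorable paths: C(16,8) = 12870
Total paths: 2^16 = 65536
P = 12870/65536 = 6435/32768

Answer: 6435/32768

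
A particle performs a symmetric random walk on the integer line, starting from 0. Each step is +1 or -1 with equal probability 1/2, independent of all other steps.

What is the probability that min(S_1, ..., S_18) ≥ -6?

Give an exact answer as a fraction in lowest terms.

Answer: 14807/16384

Derivation:
Let f(t,s) = #length-t paths at position s with S_1..S_t all ≥ -6.
f(t,s) = f(t-1,s-1) + f(t-1,s+1) for s ≥ -6; f(t,s) = 0 for s < -6.
t=0: f(0,0)=1
t=1: f(1,-1)=1 f(1,1)=1
t=2: f(2,-2)=1 f(2,0)=2 f(2,2)=1
t=3: f(3,-3)=1 f(3,-1)=3 f(3,1)=3 f(3,3)=1
t=4: f(4,-4)=1 f(4,-2)=4 f(4,0)=6 f(4,2)=4 f(4,4)=1
t=5: f(5,-5)=1 f(5,-3)=5 f(5,-1)=10 f(5,1)=10 f(5,3)=5 f(5,5)=1
t=6: f(6,-6)=1 f(6,-4)=6 f(6,-2)=15 f(6,0)=20 f(6,2)=15 f(6,4)=6 f(6,6)=1
t=7: f(7,-5)=7 f(7,-3)=21 f(7,-1)=35 f(7,1)=35 f(7,3)=21 f(7,5)=7 f(7,7)=1
t=8: f(8,-6)=7 f(8,-4)=28 f(8,-2)=56 f(8,0)=70 f(8,2)=56 f(8,4)=28 f(8,6)=8 f(8,8)=1
t=9: f(9,-5)=35 f(9,-3)=84 f(9,-1)=126 f(9,1)=126 f(9,3)=84 f(9,5)=36 f(9,7)=9 f(9,9)=1
t=10: f(10,-6)=35 f(10,-4)=119 f(10,-2)=210 f(10,0)=252 f(10,2)=210 f(10,4)=120 f(10,6)=45 f(10,8)=10 f(10,10)=1
t=11: f(11,-5)=154 f(11,-3)=329 f(11,-1)=462 f(11,1)=462 f(11,3)=330 f(11,5)=165 f(11,7)=55 f(11,9)=11 f(11,11)=1
t=12: f(12,-6)=154 f(12,-4)=483 f(12,-2)=791 f(12,0)=924 f(12,2)=792 f(12,4)=495 f(12,6)=220 f(12,8)=66 f(12,10)=12 f(12,12)=1
t=13: f(13,-5)=637 f(13,-3)=1274 f(13,-1)=1715 f(13,1)=1716 f(13,3)=1287 f(13,5)=715 f(13,7)=286 f(13,9)=78 f(13,11)=13 f(13,13)=1
t=14: f(14,-6)=637 f(14,-4)=1911 f(14,-2)=2989 f(14,0)=3431 f(14,2)=3003 f(14,4)=2002 f(14,6)=1001 f(14,8)=364 f(14,10)=91 f(14,12)=14 f(14,14)=1
t=15: f(15,-5)=2548 f(15,-3)=4900 f(15,-1)=6420 f(15,1)=6434 f(15,3)=5005 f(15,5)=3003 f(15,7)=1365 f(15,9)=455 f(15,11)=105 f(15,13)=15 f(15,15)=1
t=16: f(16,-6)=2548 f(16,-4)=7448 f(16,-2)=11320 f(16,0)=12854 f(16,2)=11439 f(16,4)=8008 f(16,6)=4368 f(16,8)=1820 f(16,10)=560 f(16,12)=120 f(16,14)=16 f(16,16)=1
t=17: f(17,-5)=9996 f(17,-3)=18768 f(17,-1)=24174 f(17,1)=24293 f(17,3)=19447 f(17,5)=12376 f(17,7)=6188 f(17,9)=2380 f(17,11)=680 f(17,13)=136 f(17,15)=17 f(17,17)=1
t=18: f(18,-6)=9996 f(18,-4)=28764 f(18,-2)=42942 f(18,0)=48467 f(18,2)=43740 f(18,4)=31823 f(18,6)=18564 f(18,8)=8568 f(18,10)=3060 f(18,12)=816 f(18,14)=153 f(18,16)=18 f(18,18)=1
Σ_s f(18,s) = 236912
P = 236912/262144 = 14807/16384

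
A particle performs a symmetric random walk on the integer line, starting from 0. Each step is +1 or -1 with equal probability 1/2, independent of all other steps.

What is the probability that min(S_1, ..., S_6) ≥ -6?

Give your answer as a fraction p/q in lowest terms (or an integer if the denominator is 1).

Let f(t,s) = #length-t paths at position s with S_1..S_t all ≥ -6.
f(t,s) = f(t-1,s-1) + f(t-1,s+1) for s ≥ -6; f(t,s) = 0 for s < -6.
t=0: f(0,0)=1
t=1: f(1,-1)=1 f(1,1)=1
t=2: f(2,-2)=1 f(2,0)=2 f(2,2)=1
t=3: f(3,-3)=1 f(3,-1)=3 f(3,1)=3 f(3,3)=1
t=4: f(4,-4)=1 f(4,-2)=4 f(4,0)=6 f(4,2)=4 f(4,4)=1
t=5: f(5,-5)=1 f(5,-3)=5 f(5,-1)=10 f(5,1)=10 f(5,3)=5 f(5,5)=1
t=6: f(6,-6)=1 f(6,-4)=6 f(6,-2)=15 f(6,0)=20 f(6,2)=15 f(6,4)=6 f(6,6)=1
Σ_s f(6,s) = 64
P = 64/64 = 1

Answer: 1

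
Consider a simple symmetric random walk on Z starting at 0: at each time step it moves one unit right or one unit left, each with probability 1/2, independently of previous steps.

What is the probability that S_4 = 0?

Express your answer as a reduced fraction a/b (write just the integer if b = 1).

To return to 0 after 4 steps: need exactly 2 steps of +1 and 2 of -1.
Favorable paths: C(4,2) = 6
Total paths: 2^4 = 16
P = 6/16 = 3/8

Answer: 3/8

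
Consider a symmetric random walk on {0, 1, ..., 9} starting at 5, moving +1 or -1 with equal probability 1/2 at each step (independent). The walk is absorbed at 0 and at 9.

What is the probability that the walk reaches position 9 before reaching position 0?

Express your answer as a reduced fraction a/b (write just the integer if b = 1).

Answer: 5/9

Derivation:
Symmetric walk (p = 1/2): the harmonic-function argument gives P(hit 9 before 0 | start at 5) = a/N.
P = 5/9 = 5/9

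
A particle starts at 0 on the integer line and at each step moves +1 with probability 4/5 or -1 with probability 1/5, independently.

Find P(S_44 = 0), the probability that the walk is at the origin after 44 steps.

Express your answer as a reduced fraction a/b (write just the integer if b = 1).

Answer: 7403140085125030298517504/1136868377216160297393798828125

Derivation:
To be at 0 after 44 steps: need exactly 22 steps of +1 and 22 of -1.
Number of such sequences: C(44,22) = 2104098963720
Each has probability (4/5)^22 · (1/5)^22 = 17592186044416/5684341886080801486968994140625
P = 2104098963720 · 17592186044416/5684341886080801486968994140625 = 7403140085125030298517504/1136868377216160297393798828125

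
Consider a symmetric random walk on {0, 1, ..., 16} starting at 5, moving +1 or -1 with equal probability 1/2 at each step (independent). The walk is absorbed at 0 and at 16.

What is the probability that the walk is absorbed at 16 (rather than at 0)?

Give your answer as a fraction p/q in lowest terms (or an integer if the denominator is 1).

Symmetric walk (p = 1/2): the harmonic-function argument gives P(hit 16 before 0 | start at 5) = a/N.
P = 5/16 = 5/16

Answer: 5/16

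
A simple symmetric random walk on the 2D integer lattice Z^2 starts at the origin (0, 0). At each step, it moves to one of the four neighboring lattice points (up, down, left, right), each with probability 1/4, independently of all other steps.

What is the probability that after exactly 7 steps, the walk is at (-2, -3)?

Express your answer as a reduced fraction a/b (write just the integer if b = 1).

Answer: 245/16384

Derivation:
Let h be the number of horizontal steps (so 7-h are vertical). To end at (-2,-3) need (h-2)/2 right-steps and ((7-h)-3)/2 up-steps.
Sum over h with 2 ≤ h ≤ 4, h ≡ 0 (mod 2), 7-h ≡ 1 (mod 2):
h=2: C(7,2)·C(2,0)·C(5,1) = 21·1·5 = 105
h=4: C(7,4)·C(4,1)·C(3,0) = 35·4·1 = 140
Total favorable: 245
Total paths: 4^7 = 16384
P = 245/16384 = 245/16384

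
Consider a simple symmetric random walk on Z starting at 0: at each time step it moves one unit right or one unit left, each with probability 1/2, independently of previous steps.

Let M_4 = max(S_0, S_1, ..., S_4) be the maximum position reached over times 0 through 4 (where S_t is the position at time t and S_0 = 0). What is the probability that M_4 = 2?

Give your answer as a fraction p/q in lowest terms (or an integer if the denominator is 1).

Answer: 1/4

Derivation:
Let M_4 = max(S_0,...,S_4). Use the reflection principle: for j ≥ 1, #{paths with M_4 ≥ j} = #{S_4 ≥ j} + #{S_4 ≥ j+1}.
By reflection, #{M_4 ≥ 2} = #{S_4 ≥ 2} + #{S_4 ≥ 3} = 5 + 1 = 6.
#{M_4 ≥ 3} = #{S_4 ≥ 3} + #{S_4 ≥ 4} = 1 + 1 = 2.
#{M_4 = 2} = 6 - 2 = 4.
P(M_4 = 2) = 4/16 = 1/4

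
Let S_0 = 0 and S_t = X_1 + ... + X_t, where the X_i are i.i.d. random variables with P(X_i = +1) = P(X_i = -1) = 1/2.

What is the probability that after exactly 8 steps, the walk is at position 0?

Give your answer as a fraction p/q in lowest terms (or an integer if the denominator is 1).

Answer: 35/128

Derivation:
To reach position 0 after 8 steps: need 4 steps of +1 and 4 of -1.
Favorable paths: C(8,4) = 70
Total paths: 2^8 = 256
P = 70/256 = 35/128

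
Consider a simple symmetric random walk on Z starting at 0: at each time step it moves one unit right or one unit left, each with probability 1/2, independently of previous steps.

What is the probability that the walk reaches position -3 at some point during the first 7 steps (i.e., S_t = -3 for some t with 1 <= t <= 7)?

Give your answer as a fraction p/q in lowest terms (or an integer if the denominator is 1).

Count via complement. Let g(t,s) = #length-t paths at position s with S_1..S_t all ≠ -3.
g(t,s) = g(t-1,s-1) + g(t-1,s+1) for s ≠ -3; g(t,-3) = 0.
t=0: g(0,0)=1
t=1: g(1,-1)=1 g(1,1)=1
t=2: g(2,-2)=1 g(2,0)=2 g(2,2)=1
t=3: g(3,-1)=3 g(3,1)=3 g(3,3)=1
t=4: g(4,-2)=3 g(4,0)=6 g(4,2)=4 g(4,4)=1
t=5: g(5,-1)=9 g(5,1)=10 g(5,3)=5 g(5,5)=1
t=6: g(6,-2)=9 g(6,0)=19 g(6,2)=15 g(6,4)=6 g(6,6)=1
t=7: g(7,-1)=28 g(7,1)=34 g(7,3)=21 g(7,5)=7 g(7,7)=1
Paths never hitting -3: Σ_s g(7,s) = 91
Paths hitting -3: 2^7 - 91 = 37
P = 37/128 = 37/128

Answer: 37/128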